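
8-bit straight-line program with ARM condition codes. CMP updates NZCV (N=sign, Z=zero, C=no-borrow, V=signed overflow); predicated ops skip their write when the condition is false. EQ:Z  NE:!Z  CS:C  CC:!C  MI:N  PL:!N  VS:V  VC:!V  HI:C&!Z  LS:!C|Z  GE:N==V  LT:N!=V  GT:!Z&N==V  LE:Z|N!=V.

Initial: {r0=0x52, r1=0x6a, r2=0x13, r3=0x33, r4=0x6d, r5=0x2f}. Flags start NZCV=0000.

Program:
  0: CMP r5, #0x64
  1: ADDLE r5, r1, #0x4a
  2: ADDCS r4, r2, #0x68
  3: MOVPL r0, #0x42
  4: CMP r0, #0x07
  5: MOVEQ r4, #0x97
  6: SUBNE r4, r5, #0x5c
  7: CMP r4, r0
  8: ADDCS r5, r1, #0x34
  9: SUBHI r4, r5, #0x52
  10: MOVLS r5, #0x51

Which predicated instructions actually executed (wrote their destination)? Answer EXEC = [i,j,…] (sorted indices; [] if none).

0: ✓ CMP  NZCV=1000
1: ✓ ADDLE  r5←0xb4
2: · ADDCS
3: · MOVPL
4: ✓ CMP  NZCV=0010
5: · MOVEQ
6: ✓ SUBNE  r4←0x58
7: ✓ CMP  NZCV=0010
8: ✓ ADDCS  r5←0x9e
9: ✓ SUBHI  r4←0x4c
10: · MOVLS

EXEC = [1,6,8,9]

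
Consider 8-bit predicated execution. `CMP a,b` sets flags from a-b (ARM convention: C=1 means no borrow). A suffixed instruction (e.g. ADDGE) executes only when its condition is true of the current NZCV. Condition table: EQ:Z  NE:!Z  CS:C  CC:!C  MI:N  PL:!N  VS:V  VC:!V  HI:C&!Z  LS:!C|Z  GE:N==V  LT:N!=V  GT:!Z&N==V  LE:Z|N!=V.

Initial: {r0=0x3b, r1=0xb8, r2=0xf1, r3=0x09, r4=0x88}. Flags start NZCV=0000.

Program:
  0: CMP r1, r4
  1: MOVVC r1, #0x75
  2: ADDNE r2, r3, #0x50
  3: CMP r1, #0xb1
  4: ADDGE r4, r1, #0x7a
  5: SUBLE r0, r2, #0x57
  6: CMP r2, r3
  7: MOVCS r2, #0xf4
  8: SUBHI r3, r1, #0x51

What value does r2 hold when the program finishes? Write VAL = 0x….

[0] flags=0010 → (cmp)
[1] flags=0010 VC?T → r1=0x75
[2] flags=0010 NE?T → r2=0x59
[3] flags=1001 → (cmp)
[4] flags=1001 GE?T → r4=0xef
[5] flags=1001 LE?F → skip
[6] flags=0010 → (cmp)
[7] flags=0010 CS?T → r2=0xf4
[8] flags=0010 HI?T → r3=0x24

VAL = 0xf4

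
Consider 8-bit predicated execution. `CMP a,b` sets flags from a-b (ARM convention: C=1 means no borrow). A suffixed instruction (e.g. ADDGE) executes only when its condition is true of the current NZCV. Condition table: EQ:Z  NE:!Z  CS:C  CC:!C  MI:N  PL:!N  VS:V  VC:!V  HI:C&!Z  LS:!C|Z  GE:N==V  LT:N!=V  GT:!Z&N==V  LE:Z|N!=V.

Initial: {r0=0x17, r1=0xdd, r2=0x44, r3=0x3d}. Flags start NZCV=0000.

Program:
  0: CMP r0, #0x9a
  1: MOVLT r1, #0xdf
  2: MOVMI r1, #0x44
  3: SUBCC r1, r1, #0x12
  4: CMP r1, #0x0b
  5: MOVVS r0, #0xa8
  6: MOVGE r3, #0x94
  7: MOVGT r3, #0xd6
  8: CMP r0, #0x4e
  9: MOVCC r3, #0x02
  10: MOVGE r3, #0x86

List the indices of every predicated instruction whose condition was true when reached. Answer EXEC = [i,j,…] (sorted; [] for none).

EXEC = [3,9]

[0] flags=0000 → (cmp)
[1] flags=0000 LT?F → skip
[2] flags=0000 MI?F → skip
[3] flags=0000 CC?T → r1=0xcb
[4] flags=1010 → (cmp)
[5] flags=1010 VS?F → skip
[6] flags=1010 GE?F → skip
[7] flags=1010 GT?F → skip
[8] flags=1000 → (cmp)
[9] flags=1000 CC?T → r3=0x02
[10] flags=1000 GE?F → skip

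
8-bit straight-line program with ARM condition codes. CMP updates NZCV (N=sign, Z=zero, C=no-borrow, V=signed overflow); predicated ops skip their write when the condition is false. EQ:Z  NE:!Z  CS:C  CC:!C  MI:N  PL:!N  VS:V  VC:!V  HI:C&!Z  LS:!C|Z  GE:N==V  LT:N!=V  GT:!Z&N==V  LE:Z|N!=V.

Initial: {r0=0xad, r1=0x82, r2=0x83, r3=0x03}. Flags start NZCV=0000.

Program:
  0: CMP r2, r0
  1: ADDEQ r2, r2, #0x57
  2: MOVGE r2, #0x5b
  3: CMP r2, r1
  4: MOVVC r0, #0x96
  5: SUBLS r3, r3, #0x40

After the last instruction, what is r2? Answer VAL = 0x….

[0] flags=1000 → (cmp)
[1] flags=1000 EQ?F → skip
[2] flags=1000 GE?F → skip
[3] flags=0010 → (cmp)
[4] flags=0010 VC?T → r0=0x96
[5] flags=0010 LS?F → skip

VAL = 0x83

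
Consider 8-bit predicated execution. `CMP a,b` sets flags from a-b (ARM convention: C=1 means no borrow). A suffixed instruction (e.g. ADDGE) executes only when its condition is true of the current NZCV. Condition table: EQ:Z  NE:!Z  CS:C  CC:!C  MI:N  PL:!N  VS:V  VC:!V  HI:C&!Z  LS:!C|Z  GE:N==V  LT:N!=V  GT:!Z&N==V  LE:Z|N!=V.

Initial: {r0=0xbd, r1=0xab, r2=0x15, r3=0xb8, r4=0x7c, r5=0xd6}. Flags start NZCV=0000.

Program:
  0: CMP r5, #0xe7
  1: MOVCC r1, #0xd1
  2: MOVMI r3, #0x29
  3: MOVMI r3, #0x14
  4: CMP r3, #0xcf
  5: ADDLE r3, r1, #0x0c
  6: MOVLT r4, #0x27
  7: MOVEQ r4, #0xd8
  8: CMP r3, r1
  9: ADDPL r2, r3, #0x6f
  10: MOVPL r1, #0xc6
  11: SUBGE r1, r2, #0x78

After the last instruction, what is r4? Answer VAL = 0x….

[0] flags=1000 → (cmp)
[1] flags=1000 CC?T → r1=0xd1
[2] flags=1000 MI?T → r3=0x29
[3] flags=1000 MI?T → r3=0x14
[4] flags=0000 → (cmp)
[5] flags=0000 LE?F → skip
[6] flags=0000 LT?F → skip
[7] flags=0000 EQ?F → skip
[8] flags=0000 → (cmp)
[9] flags=0000 PL?T → r2=0x83
[10] flags=0000 PL?T → r1=0xc6
[11] flags=0000 GE?T → r1=0x0b

VAL = 0x7c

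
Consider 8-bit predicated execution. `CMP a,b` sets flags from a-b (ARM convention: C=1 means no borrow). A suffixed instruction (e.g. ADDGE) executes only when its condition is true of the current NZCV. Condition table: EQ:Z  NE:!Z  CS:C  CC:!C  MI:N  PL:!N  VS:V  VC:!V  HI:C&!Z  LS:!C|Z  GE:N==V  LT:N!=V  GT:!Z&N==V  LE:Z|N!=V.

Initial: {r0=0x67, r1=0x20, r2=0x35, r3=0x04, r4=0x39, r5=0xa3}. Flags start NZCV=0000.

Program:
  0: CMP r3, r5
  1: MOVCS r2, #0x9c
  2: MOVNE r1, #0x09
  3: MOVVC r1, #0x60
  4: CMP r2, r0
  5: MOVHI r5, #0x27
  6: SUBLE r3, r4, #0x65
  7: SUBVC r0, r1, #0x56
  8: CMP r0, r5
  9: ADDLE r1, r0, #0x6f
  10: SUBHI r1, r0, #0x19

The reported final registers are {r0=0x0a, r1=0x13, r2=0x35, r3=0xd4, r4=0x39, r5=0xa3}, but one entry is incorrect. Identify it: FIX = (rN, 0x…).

FIX = (r1, 0x60)

0: ✓ CMP  NZCV=0000
1: · MOVCS
2: ✓ MOVNE  r1←0x09
3: ✓ MOVVC  r1←0x60
4: ✓ CMP  NZCV=1000
5: · MOVHI
6: ✓ SUBLE  r3←0xd4
7: ✓ SUBVC  r0←0x0a
8: ✓ CMP  NZCV=0000
9: · ADDLE
10: · SUBHI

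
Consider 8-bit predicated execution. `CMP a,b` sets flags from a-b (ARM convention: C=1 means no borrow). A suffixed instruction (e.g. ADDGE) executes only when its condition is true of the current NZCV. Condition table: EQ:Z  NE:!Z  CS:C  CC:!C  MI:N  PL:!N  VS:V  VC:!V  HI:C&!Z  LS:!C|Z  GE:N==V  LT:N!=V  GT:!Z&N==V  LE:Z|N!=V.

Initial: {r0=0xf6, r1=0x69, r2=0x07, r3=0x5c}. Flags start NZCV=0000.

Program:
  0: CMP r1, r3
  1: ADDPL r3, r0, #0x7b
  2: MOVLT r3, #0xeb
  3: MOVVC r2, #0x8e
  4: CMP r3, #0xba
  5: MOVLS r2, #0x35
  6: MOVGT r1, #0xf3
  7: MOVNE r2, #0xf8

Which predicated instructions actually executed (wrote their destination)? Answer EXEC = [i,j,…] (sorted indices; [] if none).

EXEC = [1,3,5,6,7]

[0] flags=0010 → (cmp)
[1] flags=0010 PL?T → r3=0x71
[2] flags=0010 LT?F → skip
[3] flags=0010 VC?T → r2=0x8e
[4] flags=1001 → (cmp)
[5] flags=1001 LS?T → r2=0x35
[6] flags=1001 GT?T → r1=0xf3
[7] flags=1001 NE?T → r2=0xf8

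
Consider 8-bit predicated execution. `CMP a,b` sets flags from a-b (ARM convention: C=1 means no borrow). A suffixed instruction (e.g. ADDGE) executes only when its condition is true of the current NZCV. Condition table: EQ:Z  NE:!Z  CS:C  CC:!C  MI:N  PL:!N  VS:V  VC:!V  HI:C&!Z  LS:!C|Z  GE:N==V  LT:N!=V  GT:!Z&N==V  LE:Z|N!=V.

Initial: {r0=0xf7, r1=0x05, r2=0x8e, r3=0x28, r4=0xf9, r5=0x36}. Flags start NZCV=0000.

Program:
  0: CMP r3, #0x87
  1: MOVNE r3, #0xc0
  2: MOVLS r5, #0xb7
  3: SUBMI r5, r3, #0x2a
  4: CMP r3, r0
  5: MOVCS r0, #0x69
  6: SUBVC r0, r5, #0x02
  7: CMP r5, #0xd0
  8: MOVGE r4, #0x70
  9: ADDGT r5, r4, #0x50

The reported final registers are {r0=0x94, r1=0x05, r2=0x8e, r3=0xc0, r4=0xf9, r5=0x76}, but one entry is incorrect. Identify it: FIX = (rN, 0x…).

0: ✓ CMP  NZCV=1001
1: ✓ MOVNE  r3←0xc0
2: ✓ MOVLS  r5←0xb7
3: ✓ SUBMI  r5←0x96
4: ✓ CMP  NZCV=1000
5: · MOVCS
6: ✓ SUBVC  r0←0x94
7: ✓ CMP  NZCV=1000
8: · MOVGE
9: · ADDGT

FIX = (r5, 0x96)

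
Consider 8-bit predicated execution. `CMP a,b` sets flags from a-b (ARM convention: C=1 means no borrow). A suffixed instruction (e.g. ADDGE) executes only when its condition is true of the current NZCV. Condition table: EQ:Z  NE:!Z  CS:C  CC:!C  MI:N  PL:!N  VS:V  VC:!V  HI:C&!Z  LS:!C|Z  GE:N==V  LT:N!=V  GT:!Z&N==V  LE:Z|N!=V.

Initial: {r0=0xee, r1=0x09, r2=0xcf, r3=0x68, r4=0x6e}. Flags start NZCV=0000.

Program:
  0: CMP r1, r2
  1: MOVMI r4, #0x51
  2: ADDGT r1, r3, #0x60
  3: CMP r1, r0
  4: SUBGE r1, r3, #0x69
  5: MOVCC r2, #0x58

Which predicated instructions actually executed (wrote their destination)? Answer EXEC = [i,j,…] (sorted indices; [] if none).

0: ✓ CMP  NZCV=0000
1: · MOVMI
2: ✓ ADDGT  r1←0xc8
3: ✓ CMP  NZCV=1000
4: · SUBGE
5: ✓ MOVCC  r2←0x58

EXEC = [2,5]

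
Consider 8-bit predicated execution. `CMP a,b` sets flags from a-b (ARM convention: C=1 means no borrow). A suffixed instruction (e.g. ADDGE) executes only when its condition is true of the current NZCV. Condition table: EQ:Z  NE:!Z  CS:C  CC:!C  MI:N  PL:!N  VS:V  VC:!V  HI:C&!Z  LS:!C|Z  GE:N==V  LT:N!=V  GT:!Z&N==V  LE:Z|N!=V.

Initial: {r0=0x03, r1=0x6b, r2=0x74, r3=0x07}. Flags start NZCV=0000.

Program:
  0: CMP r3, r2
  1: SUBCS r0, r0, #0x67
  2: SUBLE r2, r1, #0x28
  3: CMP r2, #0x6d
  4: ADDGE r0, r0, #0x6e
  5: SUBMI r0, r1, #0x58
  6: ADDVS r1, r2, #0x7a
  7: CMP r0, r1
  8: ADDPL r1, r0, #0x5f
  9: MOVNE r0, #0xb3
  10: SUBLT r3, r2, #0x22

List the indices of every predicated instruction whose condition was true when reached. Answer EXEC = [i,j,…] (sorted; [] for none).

EXEC = [2,5,9,10]

[0] flags=1000 → (cmp)
[1] flags=1000 CS?F → skip
[2] flags=1000 LE?T → r2=0x43
[3] flags=1000 → (cmp)
[4] flags=1000 GE?F → skip
[5] flags=1000 MI?T → r0=0x13
[6] flags=1000 VS?F → skip
[7] flags=1000 → (cmp)
[8] flags=1000 PL?F → skip
[9] flags=1000 NE?T → r0=0xb3
[10] flags=1000 LT?T → r3=0x21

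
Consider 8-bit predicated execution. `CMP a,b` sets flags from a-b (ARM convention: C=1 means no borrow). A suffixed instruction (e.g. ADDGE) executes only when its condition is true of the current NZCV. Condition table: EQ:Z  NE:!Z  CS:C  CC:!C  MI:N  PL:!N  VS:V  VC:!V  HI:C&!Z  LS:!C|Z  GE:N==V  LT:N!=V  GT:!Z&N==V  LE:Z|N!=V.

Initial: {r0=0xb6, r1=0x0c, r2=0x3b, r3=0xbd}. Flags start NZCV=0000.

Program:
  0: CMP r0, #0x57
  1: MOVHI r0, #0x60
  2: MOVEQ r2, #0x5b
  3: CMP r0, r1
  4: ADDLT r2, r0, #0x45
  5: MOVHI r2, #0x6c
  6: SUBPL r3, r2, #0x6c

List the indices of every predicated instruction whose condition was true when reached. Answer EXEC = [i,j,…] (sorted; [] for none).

EXEC = [1,5,6]

0: ✓ CMP  NZCV=0011
1: ✓ MOVHI  r0←0x60
2: · MOVEQ
3: ✓ CMP  NZCV=0010
4: · ADDLT
5: ✓ MOVHI  r2←0x6c
6: ✓ SUBPL  r3←0x00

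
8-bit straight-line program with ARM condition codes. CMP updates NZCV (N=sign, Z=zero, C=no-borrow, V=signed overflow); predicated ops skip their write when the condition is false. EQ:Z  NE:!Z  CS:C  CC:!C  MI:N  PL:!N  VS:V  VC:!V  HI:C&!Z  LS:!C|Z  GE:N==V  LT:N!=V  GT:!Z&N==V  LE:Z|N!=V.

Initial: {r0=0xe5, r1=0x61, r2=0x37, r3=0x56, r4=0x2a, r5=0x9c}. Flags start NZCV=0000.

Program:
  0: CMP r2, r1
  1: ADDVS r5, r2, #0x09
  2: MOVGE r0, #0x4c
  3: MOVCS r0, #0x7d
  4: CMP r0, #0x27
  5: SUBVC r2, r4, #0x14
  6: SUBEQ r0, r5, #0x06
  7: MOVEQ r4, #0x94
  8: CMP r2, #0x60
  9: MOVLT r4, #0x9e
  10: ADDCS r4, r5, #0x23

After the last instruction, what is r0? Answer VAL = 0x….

0: ✓ CMP  NZCV=1000
1: · ADDVS
2: · MOVGE
3: · MOVCS
4: ✓ CMP  NZCV=1010
5: ✓ SUBVC  r2←0x16
6: · SUBEQ
7: · MOVEQ
8: ✓ CMP  NZCV=1000
9: ✓ MOVLT  r4←0x9e
10: · ADDCS

VAL = 0xe5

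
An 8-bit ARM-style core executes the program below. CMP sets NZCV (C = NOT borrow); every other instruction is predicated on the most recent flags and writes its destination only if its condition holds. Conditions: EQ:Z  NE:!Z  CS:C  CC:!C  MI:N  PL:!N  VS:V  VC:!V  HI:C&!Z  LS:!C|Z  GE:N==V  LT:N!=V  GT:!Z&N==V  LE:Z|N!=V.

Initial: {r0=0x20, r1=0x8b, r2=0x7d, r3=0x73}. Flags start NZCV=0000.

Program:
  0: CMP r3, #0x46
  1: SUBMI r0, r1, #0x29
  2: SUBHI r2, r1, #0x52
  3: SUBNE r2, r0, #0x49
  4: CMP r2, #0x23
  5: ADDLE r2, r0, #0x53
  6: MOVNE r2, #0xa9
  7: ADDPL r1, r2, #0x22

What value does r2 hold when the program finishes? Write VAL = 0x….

VAL = 0xa9

0: ✓ CMP  NZCV=0010
1: · SUBMI
2: ✓ SUBHI  r2←0x39
3: ✓ SUBNE  r2←0xd7
4: ✓ CMP  NZCV=1010
5: ✓ ADDLE  r2←0x73
6: ✓ MOVNE  r2←0xa9
7: · ADDPL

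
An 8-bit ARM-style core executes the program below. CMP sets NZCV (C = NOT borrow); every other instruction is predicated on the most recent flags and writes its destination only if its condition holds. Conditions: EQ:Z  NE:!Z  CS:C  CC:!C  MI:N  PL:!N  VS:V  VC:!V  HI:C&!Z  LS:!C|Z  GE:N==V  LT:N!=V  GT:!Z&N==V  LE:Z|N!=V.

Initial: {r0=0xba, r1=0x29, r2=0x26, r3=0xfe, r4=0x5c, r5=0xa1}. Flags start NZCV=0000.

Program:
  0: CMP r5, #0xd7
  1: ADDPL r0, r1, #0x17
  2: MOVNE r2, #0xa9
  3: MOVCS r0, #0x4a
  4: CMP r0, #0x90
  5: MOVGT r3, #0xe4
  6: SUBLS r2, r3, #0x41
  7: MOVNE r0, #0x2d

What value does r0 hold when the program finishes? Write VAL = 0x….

[0] flags=1000 → (cmp)
[1] flags=1000 PL?F → skip
[2] flags=1000 NE?T → r2=0xa9
[3] flags=1000 CS?F → skip
[4] flags=0010 → (cmp)
[5] flags=0010 GT?T → r3=0xe4
[6] flags=0010 LS?F → skip
[7] flags=0010 NE?T → r0=0x2d

VAL = 0x2d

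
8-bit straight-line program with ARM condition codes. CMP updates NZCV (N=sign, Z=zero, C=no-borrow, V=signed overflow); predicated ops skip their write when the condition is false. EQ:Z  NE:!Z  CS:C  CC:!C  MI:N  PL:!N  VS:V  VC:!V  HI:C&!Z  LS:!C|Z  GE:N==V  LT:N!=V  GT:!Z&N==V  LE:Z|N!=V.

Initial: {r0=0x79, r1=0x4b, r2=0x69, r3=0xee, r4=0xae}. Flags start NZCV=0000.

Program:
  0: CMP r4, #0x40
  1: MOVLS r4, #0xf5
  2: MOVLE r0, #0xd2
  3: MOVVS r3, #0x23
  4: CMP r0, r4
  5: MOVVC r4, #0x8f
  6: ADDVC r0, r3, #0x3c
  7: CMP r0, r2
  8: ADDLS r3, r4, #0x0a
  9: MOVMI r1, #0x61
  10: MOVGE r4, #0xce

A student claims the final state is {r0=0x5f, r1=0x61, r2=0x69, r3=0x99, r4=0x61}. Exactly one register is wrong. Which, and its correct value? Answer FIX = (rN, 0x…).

FIX = (r4, 0x8f)

[0] flags=0011 → (cmp)
[1] flags=0011 LS?F → skip
[2] flags=0011 LE?T → r0=0xd2
[3] flags=0011 VS?T → r3=0x23
[4] flags=0010 → (cmp)
[5] flags=0010 VC?T → r4=0x8f
[6] flags=0010 VC?T → r0=0x5f
[7] flags=1000 → (cmp)
[8] flags=1000 LS?T → r3=0x99
[9] flags=1000 MI?T → r1=0x61
[10] flags=1000 GE?F → skip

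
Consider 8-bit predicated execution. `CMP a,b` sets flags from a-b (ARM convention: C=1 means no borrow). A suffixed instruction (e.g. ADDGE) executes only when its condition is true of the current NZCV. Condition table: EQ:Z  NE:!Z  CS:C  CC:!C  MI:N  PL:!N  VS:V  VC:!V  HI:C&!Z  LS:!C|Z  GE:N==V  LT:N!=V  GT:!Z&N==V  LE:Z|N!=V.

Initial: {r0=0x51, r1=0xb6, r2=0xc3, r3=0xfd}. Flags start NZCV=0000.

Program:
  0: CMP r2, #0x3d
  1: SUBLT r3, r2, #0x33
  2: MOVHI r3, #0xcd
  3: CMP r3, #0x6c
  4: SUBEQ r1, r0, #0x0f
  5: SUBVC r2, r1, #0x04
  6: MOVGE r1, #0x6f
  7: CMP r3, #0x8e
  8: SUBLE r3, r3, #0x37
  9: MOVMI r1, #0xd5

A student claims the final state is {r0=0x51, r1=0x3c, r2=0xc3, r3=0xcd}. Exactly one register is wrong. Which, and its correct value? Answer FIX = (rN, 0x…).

FIX = (r1, 0xb6)

0: ✓ CMP  NZCV=1010
1: ✓ SUBLT  r3←0x90
2: ✓ MOVHI  r3←0xcd
3: ✓ CMP  NZCV=0011
4: · SUBEQ
5: · SUBVC
6: · MOVGE
7: ✓ CMP  NZCV=0010
8: · SUBLE
9: · MOVMI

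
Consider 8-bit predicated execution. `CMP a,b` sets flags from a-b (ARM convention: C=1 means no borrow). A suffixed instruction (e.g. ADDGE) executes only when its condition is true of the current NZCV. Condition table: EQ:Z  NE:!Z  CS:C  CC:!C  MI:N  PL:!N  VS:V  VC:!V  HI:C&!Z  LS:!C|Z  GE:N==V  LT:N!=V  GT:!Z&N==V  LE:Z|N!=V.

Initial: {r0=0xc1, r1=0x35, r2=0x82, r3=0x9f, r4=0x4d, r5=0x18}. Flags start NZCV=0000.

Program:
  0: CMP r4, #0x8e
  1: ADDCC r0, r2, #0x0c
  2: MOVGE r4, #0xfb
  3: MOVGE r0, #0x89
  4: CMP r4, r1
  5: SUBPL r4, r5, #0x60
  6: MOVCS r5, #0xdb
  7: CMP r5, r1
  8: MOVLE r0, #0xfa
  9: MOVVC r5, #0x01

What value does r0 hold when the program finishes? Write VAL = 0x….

VAL = 0xfa

[0] flags=1001 → (cmp)
[1] flags=1001 CC?T → r0=0x8e
[2] flags=1001 GE?T → r4=0xfb
[3] flags=1001 GE?T → r0=0x89
[4] flags=1010 → (cmp)
[5] flags=1010 PL?F → skip
[6] flags=1010 CS?T → r5=0xdb
[7] flags=1010 → (cmp)
[8] flags=1010 LE?T → r0=0xfa
[9] flags=1010 VC?T → r5=0x01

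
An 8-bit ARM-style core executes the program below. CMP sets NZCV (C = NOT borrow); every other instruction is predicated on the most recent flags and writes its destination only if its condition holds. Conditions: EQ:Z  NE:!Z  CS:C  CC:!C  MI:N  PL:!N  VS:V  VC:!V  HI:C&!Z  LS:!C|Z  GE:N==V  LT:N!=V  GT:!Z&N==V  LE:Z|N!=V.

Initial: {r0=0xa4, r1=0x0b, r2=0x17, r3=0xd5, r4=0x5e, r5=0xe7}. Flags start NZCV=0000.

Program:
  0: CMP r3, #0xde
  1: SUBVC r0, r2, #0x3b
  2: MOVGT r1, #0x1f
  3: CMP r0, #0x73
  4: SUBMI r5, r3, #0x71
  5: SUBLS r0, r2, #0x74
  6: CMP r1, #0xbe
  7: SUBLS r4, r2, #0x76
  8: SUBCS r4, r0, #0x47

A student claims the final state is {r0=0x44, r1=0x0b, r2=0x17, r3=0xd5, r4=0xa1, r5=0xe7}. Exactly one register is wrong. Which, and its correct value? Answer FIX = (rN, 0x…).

[0] flags=1000 → (cmp)
[1] flags=1000 VC?T → r0=0xdc
[2] flags=1000 GT?F → skip
[3] flags=0011 → (cmp)
[4] flags=0011 MI?F → skip
[5] flags=0011 LS?F → skip
[6] flags=0000 → (cmp)
[7] flags=0000 LS?T → r4=0xa1
[8] flags=0000 CS?F → skip

FIX = (r0, 0xdc)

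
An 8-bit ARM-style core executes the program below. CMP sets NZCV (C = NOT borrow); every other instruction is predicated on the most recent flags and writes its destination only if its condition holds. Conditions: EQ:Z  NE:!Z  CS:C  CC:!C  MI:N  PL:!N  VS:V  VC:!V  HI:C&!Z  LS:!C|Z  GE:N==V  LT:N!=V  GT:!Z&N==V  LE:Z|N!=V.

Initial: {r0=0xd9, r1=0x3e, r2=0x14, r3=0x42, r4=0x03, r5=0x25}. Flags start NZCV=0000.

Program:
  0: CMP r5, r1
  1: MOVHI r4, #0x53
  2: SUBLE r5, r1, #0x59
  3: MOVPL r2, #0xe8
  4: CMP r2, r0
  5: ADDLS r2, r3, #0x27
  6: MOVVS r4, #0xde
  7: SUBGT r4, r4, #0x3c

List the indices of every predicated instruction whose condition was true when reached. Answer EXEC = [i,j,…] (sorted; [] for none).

0: ✓ CMP  NZCV=1000
1: · MOVHI
2: ✓ SUBLE  r5←0xe5
3: · MOVPL
4: ✓ CMP  NZCV=0000
5: ✓ ADDLS  r2←0x69
6: · MOVVS
7: ✓ SUBGT  r4←0xc7

EXEC = [2,5,7]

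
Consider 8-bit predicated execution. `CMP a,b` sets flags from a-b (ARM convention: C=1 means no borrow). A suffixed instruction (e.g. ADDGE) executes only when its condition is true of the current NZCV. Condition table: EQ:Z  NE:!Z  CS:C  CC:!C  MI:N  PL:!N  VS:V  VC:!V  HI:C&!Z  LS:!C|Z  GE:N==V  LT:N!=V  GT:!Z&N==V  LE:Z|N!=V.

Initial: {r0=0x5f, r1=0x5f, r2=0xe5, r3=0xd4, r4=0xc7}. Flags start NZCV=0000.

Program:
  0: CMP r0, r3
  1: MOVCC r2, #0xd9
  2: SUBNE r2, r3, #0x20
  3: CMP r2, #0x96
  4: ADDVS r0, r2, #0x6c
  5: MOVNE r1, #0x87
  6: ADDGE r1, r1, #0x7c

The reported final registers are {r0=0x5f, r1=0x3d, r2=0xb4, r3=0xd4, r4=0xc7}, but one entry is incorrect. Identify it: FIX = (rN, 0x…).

0: ✓ CMP  NZCV=1001
1: ✓ MOVCC  r2←0xd9
2: ✓ SUBNE  r2←0xb4
3: ✓ CMP  NZCV=0010
4: · ADDVS
5: ✓ MOVNE  r1←0x87
6: ✓ ADDGE  r1←0x03

FIX = (r1, 0x03)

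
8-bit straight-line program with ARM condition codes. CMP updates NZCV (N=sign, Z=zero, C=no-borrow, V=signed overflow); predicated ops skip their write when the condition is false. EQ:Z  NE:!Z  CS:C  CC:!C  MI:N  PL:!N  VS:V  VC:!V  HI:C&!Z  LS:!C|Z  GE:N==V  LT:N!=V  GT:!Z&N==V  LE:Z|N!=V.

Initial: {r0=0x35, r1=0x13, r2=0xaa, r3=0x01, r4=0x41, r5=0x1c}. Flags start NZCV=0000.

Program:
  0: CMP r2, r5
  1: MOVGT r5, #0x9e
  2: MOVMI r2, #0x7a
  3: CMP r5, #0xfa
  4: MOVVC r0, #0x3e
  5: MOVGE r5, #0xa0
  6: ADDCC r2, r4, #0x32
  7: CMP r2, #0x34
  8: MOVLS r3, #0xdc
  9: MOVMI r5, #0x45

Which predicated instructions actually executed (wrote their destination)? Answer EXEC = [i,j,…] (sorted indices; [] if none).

0: ✓ CMP  NZCV=1010
1: · MOVGT
2: ✓ MOVMI  r2←0x7a
3: ✓ CMP  NZCV=0000
4: ✓ MOVVC  r0←0x3e
5: ✓ MOVGE  r5←0xa0
6: ✓ ADDCC  r2←0x73
7: ✓ CMP  NZCV=0010
8: · MOVLS
9: · MOVMI

EXEC = [2,4,5,6]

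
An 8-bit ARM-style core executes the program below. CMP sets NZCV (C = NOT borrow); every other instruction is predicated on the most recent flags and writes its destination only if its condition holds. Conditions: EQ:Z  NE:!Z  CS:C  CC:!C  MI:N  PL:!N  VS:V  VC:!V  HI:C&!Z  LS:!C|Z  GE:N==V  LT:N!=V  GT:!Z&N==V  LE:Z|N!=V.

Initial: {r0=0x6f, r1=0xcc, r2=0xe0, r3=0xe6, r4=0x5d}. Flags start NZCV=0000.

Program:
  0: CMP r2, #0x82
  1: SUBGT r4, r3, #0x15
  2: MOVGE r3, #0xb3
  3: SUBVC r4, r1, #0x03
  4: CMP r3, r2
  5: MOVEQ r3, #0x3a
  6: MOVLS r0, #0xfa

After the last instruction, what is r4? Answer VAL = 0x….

VAL = 0xc9

0: ✓ CMP  NZCV=0010
1: ✓ SUBGT  r4←0xd1
2: ✓ MOVGE  r3←0xb3
3: ✓ SUBVC  r4←0xc9
4: ✓ CMP  NZCV=1000
5: · MOVEQ
6: ✓ MOVLS  r0←0xfa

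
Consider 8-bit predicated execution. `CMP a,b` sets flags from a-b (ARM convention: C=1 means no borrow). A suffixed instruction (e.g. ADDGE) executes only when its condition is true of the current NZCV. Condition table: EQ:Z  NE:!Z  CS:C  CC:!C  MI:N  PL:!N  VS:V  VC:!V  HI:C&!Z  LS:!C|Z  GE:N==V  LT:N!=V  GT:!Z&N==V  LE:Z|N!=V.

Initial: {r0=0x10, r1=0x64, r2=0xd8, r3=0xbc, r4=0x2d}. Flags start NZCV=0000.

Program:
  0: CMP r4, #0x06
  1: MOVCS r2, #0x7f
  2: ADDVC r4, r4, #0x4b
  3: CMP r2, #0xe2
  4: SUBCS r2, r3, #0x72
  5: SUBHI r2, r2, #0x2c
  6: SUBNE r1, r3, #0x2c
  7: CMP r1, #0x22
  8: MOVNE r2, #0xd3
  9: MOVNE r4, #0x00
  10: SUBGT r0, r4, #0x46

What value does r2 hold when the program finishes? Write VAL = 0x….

[0] flags=0010 → (cmp)
[1] flags=0010 CS?T → r2=0x7f
[2] flags=0010 VC?T → r4=0x78
[3] flags=1001 → (cmp)
[4] flags=1001 CS?F → skip
[5] flags=1001 HI?F → skip
[6] flags=1001 NE?T → r1=0x90
[7] flags=0011 → (cmp)
[8] flags=0011 NE?T → r2=0xd3
[9] flags=0011 NE?T → r4=0x00
[10] flags=0011 GT?F → skip

VAL = 0xd3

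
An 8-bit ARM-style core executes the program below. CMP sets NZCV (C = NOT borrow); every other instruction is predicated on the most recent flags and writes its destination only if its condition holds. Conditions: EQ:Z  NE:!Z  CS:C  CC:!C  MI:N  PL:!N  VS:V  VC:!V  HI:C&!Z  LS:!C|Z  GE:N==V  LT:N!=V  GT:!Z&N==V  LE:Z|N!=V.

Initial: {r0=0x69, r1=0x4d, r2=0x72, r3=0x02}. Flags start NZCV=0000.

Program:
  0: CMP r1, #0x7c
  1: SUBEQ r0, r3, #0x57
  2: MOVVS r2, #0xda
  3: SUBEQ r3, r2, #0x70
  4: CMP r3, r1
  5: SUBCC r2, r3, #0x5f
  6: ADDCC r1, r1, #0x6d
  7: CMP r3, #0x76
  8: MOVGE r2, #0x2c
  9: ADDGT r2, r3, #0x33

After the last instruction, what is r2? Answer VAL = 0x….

0: ✓ CMP  NZCV=1000
1: · SUBEQ
2: · MOVVS
3: · SUBEQ
4: ✓ CMP  NZCV=1000
5: ✓ SUBCC  r2←0xa3
6: ✓ ADDCC  r1←0xba
7: ✓ CMP  NZCV=1000
8: · MOVGE
9: · ADDGT

VAL = 0xa3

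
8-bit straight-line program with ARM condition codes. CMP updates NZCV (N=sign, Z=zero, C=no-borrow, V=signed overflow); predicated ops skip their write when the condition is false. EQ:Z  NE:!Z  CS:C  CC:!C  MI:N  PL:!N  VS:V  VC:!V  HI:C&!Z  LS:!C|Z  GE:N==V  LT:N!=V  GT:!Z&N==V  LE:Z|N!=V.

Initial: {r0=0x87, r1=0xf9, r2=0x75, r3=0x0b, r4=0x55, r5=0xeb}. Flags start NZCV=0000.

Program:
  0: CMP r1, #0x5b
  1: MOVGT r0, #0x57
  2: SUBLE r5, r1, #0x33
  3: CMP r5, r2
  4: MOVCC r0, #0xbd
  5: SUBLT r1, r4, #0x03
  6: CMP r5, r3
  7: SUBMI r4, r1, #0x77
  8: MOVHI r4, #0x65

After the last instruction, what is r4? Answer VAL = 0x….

VAL = 0x65

0: ✓ CMP  NZCV=1010
1: · MOVGT
2: ✓ SUBLE  r5←0xc6
3: ✓ CMP  NZCV=0011
4: · MOVCC
5: ✓ SUBLT  r1←0x52
6: ✓ CMP  NZCV=1010
7: ✓ SUBMI  r4←0xdb
8: ✓ MOVHI  r4←0x65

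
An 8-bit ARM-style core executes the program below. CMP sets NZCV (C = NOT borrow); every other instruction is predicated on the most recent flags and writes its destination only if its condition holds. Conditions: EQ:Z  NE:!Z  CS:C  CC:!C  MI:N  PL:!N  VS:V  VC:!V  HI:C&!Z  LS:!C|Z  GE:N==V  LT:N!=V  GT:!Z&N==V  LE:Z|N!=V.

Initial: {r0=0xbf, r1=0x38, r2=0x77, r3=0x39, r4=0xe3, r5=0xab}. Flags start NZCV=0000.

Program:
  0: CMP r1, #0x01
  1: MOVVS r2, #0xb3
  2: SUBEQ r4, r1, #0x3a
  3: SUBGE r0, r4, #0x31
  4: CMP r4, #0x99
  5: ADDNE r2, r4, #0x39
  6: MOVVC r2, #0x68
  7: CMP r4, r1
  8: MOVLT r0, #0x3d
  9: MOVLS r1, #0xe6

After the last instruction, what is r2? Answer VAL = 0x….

0: ✓ CMP  NZCV=0010
1: · MOVVS
2: · SUBEQ
3: ✓ SUBGE  r0←0xb2
4: ✓ CMP  NZCV=0010
5: ✓ ADDNE  r2←0x1c
6: ✓ MOVVC  r2←0x68
7: ✓ CMP  NZCV=1010
8: ✓ MOVLT  r0←0x3d
9: · MOVLS

VAL = 0x68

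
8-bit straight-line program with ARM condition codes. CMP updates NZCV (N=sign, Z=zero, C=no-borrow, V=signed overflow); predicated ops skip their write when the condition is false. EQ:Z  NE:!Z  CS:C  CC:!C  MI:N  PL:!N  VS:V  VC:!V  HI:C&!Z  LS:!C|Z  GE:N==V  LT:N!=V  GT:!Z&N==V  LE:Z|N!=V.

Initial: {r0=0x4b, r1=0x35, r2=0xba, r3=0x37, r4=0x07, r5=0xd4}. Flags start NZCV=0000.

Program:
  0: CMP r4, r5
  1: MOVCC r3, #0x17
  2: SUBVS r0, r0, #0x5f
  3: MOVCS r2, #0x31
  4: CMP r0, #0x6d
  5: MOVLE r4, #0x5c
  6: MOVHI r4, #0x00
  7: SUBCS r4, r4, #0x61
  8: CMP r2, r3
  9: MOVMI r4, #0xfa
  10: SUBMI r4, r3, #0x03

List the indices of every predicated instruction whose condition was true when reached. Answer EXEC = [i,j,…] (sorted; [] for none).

EXEC = [1,5,9,10]

0: ✓ CMP  NZCV=0000
1: ✓ MOVCC  r3←0x17
2: · SUBVS
3: · MOVCS
4: ✓ CMP  NZCV=1000
5: ✓ MOVLE  r4←0x5c
6: · MOVHI
7: · SUBCS
8: ✓ CMP  NZCV=1010
9: ✓ MOVMI  r4←0xfa
10: ✓ SUBMI  r4←0x14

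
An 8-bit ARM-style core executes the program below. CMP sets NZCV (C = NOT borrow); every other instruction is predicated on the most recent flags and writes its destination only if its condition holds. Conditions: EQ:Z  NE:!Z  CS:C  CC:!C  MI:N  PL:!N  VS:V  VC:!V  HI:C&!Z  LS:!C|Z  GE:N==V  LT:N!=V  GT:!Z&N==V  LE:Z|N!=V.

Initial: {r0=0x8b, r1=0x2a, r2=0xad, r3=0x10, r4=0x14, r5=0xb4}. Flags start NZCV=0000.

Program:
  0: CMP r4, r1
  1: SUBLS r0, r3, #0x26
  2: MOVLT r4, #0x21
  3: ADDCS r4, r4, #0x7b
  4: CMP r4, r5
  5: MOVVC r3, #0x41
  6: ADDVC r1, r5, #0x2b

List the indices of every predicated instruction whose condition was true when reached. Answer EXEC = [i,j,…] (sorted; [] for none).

EXEC = [1,2,5,6]

0: ✓ CMP  NZCV=1000
1: ✓ SUBLS  r0←0xea
2: ✓ MOVLT  r4←0x21
3: · ADDCS
4: ✓ CMP  NZCV=0000
5: ✓ MOVVC  r3←0x41
6: ✓ ADDVC  r1←0xdf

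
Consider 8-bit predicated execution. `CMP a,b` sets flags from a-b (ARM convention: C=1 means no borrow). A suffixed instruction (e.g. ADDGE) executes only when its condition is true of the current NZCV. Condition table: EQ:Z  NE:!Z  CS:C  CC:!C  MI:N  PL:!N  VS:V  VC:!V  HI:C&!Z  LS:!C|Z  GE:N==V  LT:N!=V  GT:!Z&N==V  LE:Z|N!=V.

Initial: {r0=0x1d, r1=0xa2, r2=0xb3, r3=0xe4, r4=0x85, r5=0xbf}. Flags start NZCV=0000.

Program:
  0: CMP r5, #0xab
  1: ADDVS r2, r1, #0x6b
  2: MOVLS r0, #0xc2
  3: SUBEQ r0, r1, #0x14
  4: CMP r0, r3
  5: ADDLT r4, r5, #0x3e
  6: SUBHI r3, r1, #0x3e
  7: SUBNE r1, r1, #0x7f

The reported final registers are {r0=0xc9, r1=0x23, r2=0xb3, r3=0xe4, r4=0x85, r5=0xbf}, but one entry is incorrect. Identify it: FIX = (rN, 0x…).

[0] flags=0010 → (cmp)
[1] flags=0010 VS?F → skip
[2] flags=0010 LS?F → skip
[3] flags=0010 EQ?F → skip
[4] flags=0000 → (cmp)
[5] flags=0000 LT?F → skip
[6] flags=0000 HI?F → skip
[7] flags=0000 NE?T → r1=0x23

FIX = (r0, 0x1d)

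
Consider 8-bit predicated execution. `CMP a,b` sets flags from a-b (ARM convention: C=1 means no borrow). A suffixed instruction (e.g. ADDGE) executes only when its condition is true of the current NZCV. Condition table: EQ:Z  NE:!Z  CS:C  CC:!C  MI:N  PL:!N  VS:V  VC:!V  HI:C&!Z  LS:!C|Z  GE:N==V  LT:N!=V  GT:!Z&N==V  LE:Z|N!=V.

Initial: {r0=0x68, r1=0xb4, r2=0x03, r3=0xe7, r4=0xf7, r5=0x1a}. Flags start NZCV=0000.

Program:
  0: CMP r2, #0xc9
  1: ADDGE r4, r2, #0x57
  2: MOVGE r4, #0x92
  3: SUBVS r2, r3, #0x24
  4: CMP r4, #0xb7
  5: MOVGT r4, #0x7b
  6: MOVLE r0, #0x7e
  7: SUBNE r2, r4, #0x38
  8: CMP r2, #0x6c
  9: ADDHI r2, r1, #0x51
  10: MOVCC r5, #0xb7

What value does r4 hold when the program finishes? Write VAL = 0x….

VAL = 0x92

0: ✓ CMP  NZCV=0000
1: ✓ ADDGE  r4←0x5a
2: ✓ MOVGE  r4←0x92
3: · SUBVS
4: ✓ CMP  NZCV=1000
5: · MOVGT
6: ✓ MOVLE  r0←0x7e
7: ✓ SUBNE  r2←0x5a
8: ✓ CMP  NZCV=1000
9: · ADDHI
10: ✓ MOVCC  r5←0xb7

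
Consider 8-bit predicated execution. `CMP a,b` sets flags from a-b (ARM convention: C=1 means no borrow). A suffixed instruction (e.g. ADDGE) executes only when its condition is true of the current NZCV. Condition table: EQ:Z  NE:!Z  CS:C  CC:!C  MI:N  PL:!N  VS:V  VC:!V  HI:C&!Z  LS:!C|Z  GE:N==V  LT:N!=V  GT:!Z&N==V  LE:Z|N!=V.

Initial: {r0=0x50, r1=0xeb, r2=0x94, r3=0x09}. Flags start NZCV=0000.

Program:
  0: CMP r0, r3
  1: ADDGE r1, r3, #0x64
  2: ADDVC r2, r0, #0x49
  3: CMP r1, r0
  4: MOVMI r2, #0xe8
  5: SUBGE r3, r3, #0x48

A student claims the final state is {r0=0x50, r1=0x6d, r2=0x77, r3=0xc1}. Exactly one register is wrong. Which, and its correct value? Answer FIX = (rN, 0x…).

0: ✓ CMP  NZCV=0010
1: ✓ ADDGE  r1←0x6d
2: ✓ ADDVC  r2←0x99
3: ✓ CMP  NZCV=0010
4: · MOVMI
5: ✓ SUBGE  r3←0xc1

FIX = (r2, 0x99)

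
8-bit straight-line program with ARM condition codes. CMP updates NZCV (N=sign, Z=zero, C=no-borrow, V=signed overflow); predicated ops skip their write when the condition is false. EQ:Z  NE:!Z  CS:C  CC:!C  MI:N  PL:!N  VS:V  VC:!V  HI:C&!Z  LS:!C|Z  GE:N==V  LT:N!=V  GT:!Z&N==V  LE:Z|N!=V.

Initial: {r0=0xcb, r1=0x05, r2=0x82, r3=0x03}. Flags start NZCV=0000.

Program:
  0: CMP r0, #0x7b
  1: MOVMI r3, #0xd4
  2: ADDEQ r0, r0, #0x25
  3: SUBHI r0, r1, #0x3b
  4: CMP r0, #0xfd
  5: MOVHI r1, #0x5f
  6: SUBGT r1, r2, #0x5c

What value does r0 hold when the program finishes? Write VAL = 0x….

VAL = 0xca

0: ✓ CMP  NZCV=0011
1: · MOVMI
2: · ADDEQ
3: ✓ SUBHI  r0←0xca
4: ✓ CMP  NZCV=1000
5: · MOVHI
6: · SUBGT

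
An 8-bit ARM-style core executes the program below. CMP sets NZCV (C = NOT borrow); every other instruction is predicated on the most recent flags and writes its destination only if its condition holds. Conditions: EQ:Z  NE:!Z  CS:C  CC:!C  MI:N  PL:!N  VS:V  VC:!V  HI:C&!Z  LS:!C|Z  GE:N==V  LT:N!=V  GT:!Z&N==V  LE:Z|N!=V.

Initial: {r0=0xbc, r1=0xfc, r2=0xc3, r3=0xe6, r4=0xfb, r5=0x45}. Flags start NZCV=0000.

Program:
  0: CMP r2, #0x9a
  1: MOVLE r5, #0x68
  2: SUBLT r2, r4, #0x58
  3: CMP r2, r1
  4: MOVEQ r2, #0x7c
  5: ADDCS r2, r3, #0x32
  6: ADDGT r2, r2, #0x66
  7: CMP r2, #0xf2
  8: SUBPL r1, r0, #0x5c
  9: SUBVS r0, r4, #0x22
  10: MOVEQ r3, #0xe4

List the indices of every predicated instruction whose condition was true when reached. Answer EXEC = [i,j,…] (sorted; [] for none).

EXEC = []

0: ✓ CMP  NZCV=0010
1: · MOVLE
2: · SUBLT
3: ✓ CMP  NZCV=1000
4: · MOVEQ
5: · ADDCS
6: · ADDGT
7: ✓ CMP  NZCV=1000
8: · SUBPL
9: · SUBVS
10: · MOVEQ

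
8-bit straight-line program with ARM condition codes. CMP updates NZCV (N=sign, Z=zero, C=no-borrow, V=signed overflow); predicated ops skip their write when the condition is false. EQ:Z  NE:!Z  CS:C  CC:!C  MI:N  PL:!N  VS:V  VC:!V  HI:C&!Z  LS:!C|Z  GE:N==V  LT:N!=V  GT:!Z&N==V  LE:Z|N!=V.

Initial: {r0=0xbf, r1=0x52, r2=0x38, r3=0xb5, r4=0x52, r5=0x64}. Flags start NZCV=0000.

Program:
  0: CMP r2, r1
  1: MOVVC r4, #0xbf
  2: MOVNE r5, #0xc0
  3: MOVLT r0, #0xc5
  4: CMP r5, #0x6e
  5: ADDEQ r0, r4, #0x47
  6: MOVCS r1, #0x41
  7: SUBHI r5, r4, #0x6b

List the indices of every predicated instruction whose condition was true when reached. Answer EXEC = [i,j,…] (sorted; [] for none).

EXEC = [1,2,3,6,7]

[0] flags=1000 → (cmp)
[1] flags=1000 VC?T → r4=0xbf
[2] flags=1000 NE?T → r5=0xc0
[3] flags=1000 LT?T → r0=0xc5
[4] flags=0011 → (cmp)
[5] flags=0011 EQ?F → skip
[6] flags=0011 CS?T → r1=0x41
[7] flags=0011 HI?T → r5=0x54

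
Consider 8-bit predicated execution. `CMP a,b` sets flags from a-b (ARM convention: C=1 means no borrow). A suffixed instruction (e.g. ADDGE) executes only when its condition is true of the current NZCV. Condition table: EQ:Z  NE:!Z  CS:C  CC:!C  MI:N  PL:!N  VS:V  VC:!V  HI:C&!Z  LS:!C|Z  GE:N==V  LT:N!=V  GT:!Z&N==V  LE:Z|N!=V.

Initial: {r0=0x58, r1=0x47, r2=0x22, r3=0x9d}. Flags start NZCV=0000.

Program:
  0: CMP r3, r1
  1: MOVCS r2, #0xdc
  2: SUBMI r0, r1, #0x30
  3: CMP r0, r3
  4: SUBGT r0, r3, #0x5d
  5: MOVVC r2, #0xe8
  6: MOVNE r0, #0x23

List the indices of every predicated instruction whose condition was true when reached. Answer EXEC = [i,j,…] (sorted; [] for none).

EXEC = [1,4,6]

0: ✓ CMP  NZCV=0011
1: ✓ MOVCS  r2←0xdc
2: · SUBMI
3: ✓ CMP  NZCV=1001
4: ✓ SUBGT  r0←0x40
5: · MOVVC
6: ✓ MOVNE  r0←0x23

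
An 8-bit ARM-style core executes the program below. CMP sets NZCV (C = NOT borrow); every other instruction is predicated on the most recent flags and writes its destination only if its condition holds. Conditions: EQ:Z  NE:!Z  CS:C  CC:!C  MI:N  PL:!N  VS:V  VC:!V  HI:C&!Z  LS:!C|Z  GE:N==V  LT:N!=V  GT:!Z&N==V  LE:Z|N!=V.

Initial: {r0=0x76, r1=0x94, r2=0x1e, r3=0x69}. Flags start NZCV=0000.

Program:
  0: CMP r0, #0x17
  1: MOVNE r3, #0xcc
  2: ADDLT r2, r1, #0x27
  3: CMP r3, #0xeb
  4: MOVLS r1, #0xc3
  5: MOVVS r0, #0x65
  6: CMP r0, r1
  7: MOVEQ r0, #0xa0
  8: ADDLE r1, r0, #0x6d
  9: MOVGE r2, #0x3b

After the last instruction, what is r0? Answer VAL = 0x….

VAL = 0x76

0: ✓ CMP  NZCV=0010
1: ✓ MOVNE  r3←0xcc
2: · ADDLT
3: ✓ CMP  NZCV=1000
4: ✓ MOVLS  r1←0xc3
5: · MOVVS
6: ✓ CMP  NZCV=1001
7: · MOVEQ
8: · ADDLE
9: ✓ MOVGE  r2←0x3b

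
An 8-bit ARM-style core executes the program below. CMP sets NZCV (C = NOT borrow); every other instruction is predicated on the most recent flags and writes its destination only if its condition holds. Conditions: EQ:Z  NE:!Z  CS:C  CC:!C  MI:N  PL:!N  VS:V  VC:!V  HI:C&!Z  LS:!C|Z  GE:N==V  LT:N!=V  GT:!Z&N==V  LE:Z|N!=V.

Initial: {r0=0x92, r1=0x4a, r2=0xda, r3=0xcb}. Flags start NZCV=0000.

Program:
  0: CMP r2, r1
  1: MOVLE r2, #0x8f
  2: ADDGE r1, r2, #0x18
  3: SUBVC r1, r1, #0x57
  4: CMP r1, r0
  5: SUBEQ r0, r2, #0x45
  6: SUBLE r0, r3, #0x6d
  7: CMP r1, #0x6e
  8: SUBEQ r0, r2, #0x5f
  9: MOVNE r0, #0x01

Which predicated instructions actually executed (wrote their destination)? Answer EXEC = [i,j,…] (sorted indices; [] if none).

0: ✓ CMP  NZCV=1010
1: ✓ MOVLE  r2←0x8f
2: · ADDGE
3: ✓ SUBVC  r1←0xf3
4: ✓ CMP  NZCV=0010
5: · SUBEQ
6: · SUBLE
7: ✓ CMP  NZCV=1010
8: · SUBEQ
9: ✓ MOVNE  r0←0x01

EXEC = [1,3,9]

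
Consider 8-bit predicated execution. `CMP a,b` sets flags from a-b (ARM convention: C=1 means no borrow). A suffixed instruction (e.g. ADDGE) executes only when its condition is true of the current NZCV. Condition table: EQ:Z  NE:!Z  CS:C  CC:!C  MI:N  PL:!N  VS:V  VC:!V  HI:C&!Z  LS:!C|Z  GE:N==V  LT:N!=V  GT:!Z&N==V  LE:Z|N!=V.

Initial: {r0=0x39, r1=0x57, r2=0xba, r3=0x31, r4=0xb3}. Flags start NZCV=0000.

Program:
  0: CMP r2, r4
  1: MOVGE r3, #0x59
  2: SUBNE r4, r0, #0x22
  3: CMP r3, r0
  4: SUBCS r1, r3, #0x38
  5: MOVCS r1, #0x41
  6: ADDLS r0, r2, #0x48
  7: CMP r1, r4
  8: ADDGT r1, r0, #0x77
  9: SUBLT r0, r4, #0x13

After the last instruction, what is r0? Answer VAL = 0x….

[0] flags=0010 → (cmp)
[1] flags=0010 GE?T → r3=0x59
[2] flags=0010 NE?T → r4=0x17
[3] flags=0010 → (cmp)
[4] flags=0010 CS?T → r1=0x21
[5] flags=0010 CS?T → r1=0x41
[6] flags=0010 LS?F → skip
[7] flags=0010 → (cmp)
[8] flags=0010 GT?T → r1=0xb0
[9] flags=0010 LT?F → skip

VAL = 0x39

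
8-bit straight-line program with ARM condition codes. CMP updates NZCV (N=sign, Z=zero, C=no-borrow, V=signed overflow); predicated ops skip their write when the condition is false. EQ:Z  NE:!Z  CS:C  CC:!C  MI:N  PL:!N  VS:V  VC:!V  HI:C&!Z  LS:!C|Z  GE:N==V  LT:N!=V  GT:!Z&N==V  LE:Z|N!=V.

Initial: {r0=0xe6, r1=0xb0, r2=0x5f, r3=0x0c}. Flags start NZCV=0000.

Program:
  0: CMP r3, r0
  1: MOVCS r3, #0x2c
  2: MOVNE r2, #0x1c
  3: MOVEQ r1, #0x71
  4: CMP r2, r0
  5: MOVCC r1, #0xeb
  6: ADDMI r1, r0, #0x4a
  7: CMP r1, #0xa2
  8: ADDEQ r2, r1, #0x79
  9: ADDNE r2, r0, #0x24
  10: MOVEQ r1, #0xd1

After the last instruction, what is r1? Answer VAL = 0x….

VAL = 0xeb

0: ✓ CMP  NZCV=0000
1: · MOVCS
2: ✓ MOVNE  r2←0x1c
3: · MOVEQ
4: ✓ CMP  NZCV=0000
5: ✓ MOVCC  r1←0xeb
6: · ADDMI
7: ✓ CMP  NZCV=0010
8: · ADDEQ
9: ✓ ADDNE  r2←0x0a
10: · MOVEQ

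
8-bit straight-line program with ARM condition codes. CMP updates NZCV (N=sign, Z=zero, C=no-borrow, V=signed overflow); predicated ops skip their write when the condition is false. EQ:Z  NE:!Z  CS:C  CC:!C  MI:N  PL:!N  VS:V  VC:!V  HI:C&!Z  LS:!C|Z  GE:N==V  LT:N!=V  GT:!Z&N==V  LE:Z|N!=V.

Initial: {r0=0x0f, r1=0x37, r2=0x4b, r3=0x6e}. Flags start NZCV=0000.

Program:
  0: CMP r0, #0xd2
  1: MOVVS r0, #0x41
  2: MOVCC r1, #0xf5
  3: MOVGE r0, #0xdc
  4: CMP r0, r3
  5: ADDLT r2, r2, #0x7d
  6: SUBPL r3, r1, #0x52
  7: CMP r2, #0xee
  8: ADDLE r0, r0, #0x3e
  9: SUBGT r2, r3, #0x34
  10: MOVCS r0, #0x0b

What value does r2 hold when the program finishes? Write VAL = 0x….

[0] flags=0000 → (cmp)
[1] flags=0000 VS?F → skip
[2] flags=0000 CC?T → r1=0xf5
[3] flags=0000 GE?T → r0=0xdc
[4] flags=0011 → (cmp)
[5] flags=0011 LT?T → r2=0xc8
[6] flags=0011 PL?T → r3=0xa3
[7] flags=1000 → (cmp)
[8] flags=1000 LE?T → r0=0x1a
[9] flags=1000 GT?F → skip
[10] flags=1000 CS?F → skip

VAL = 0xc8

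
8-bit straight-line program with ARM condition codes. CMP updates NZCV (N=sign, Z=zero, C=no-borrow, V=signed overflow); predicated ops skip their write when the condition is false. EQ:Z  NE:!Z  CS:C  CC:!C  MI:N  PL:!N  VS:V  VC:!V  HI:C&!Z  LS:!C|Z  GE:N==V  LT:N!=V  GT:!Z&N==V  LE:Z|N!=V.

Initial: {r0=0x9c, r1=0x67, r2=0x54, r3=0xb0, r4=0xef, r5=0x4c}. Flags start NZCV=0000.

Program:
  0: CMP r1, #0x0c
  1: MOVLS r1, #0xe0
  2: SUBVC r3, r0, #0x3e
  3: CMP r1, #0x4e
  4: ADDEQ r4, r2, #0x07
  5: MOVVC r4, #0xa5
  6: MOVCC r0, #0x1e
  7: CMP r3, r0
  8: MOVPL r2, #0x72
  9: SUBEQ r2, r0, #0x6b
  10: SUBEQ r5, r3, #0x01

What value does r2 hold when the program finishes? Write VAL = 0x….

VAL = 0x54

0: ✓ CMP  NZCV=0010
1: · MOVLS
2: ✓ SUBVC  r3←0x5e
3: ✓ CMP  NZCV=0010
4: · ADDEQ
5: ✓ MOVVC  r4←0xa5
6: · MOVCC
7: ✓ CMP  NZCV=1001
8: · MOVPL
9: · SUBEQ
10: · SUBEQ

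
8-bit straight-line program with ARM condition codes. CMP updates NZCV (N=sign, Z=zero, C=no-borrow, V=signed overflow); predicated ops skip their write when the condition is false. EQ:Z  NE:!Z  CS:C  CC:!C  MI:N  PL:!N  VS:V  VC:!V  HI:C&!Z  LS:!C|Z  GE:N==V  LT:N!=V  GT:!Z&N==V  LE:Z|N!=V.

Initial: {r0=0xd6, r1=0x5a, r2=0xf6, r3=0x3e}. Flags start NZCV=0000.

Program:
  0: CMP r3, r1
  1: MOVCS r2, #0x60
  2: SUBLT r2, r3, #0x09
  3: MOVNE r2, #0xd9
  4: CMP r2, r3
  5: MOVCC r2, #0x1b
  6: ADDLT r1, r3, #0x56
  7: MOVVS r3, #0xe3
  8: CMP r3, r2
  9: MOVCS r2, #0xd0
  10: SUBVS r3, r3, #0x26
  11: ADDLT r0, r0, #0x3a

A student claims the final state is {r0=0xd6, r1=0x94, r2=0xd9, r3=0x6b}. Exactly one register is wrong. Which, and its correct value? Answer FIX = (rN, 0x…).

FIX = (r3, 0x3e)

[0] flags=1000 → (cmp)
[1] flags=1000 CS?F → skip
[2] flags=1000 LT?T → r2=0x35
[3] flags=1000 NE?T → r2=0xd9
[4] flags=1010 → (cmp)
[5] flags=1010 CC?F → skip
[6] flags=1010 LT?T → r1=0x94
[7] flags=1010 VS?F → skip
[8] flags=0000 → (cmp)
[9] flags=0000 CS?F → skip
[10] flags=0000 VS?F → skip
[11] flags=0000 LT?F → skip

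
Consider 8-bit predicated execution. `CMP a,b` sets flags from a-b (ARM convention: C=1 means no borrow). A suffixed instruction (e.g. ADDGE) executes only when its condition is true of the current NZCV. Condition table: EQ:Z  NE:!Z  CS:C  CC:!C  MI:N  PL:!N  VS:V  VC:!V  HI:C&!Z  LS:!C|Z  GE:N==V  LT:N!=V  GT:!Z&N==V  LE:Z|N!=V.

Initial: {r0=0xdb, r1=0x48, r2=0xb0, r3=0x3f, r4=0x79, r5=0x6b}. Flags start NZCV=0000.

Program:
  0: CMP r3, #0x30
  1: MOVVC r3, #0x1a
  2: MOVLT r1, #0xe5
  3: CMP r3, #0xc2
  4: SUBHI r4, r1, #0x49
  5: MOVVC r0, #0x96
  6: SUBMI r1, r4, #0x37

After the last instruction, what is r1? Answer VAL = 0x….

VAL = 0x48

0: ✓ CMP  NZCV=0010
1: ✓ MOVVC  r3←0x1a
2: · MOVLT
3: ✓ CMP  NZCV=0000
4: · SUBHI
5: ✓ MOVVC  r0←0x96
6: · SUBMI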